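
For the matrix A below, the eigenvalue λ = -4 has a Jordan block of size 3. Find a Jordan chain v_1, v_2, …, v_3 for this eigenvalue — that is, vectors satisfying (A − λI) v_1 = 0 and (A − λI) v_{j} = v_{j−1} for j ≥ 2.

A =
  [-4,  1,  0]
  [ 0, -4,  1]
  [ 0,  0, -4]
A Jordan chain for λ = -4 of length 3:
v_1 = (1, 0, 0)ᵀ
v_2 = (0, 1, 0)ᵀ
v_3 = (0, 0, 1)ᵀ

Let N = A − (-4)·I. We want v_3 with N^3 v_3 = 0 but N^2 v_3 ≠ 0; then v_{j-1} := N · v_j for j = 3, …, 2.

Pick v_3 = (0, 0, 1)ᵀ.
Then v_2 = N · v_3 = (0, 1, 0)ᵀ.
Then v_1 = N · v_2 = (1, 0, 0)ᵀ.

Sanity check: (A − (-4)·I) v_1 = (0, 0, 0)ᵀ = 0. ✓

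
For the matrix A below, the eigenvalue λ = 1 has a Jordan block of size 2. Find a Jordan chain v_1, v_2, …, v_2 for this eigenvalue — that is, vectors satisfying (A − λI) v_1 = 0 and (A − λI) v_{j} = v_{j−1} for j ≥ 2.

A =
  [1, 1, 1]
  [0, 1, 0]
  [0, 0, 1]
A Jordan chain for λ = 1 of length 2:
v_1 = (1, 0, 0)ᵀ
v_2 = (0, 1, 0)ᵀ

Let N = A − (1)·I. We want v_2 with N^2 v_2 = 0 but N^1 v_2 ≠ 0; then v_{j-1} := N · v_j for j = 2, …, 2.

Pick v_2 = (0, 1, 0)ᵀ.
Then v_1 = N · v_2 = (1, 0, 0)ᵀ.

Sanity check: (A − (1)·I) v_1 = (0, 0, 0)ᵀ = 0. ✓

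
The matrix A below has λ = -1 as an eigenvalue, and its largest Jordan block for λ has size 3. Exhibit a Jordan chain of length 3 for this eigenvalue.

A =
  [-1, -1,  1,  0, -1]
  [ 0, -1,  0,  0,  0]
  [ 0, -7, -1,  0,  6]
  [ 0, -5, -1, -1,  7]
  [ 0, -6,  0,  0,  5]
A Jordan chain for λ = -1 of length 3:
v_1 = (-1, 0, 0, 1, 0)ᵀ
v_2 = (-2, 0, -1, 2, 0)ᵀ
v_3 = (0, 1, 0, 0, 1)ᵀ

Let N = A − (-1)·I. We want v_3 with N^3 v_3 = 0 but N^2 v_3 ≠ 0; then v_{j-1} := N · v_j for j = 3, …, 2.

Pick v_3 = (0, 1, 0, 0, 1)ᵀ.
Then v_2 = N · v_3 = (-2, 0, -1, 2, 0)ᵀ.
Then v_1 = N · v_2 = (-1, 0, 0, 1, 0)ᵀ.

Sanity check: (A − (-1)·I) v_1 = (0, 0, 0, 0, 0)ᵀ = 0. ✓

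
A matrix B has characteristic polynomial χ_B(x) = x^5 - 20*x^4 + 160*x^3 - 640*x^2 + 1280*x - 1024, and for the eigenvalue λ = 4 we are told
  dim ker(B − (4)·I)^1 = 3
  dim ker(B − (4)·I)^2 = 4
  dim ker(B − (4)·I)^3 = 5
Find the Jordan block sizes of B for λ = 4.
Block sizes for λ = 4: [3, 1, 1]

From the dimensions of kernels of powers, the number of Jordan blocks of size at least j is d_j − d_{j−1} where d_j = dim ker(N^j) (with d_0 = 0). Computing the differences gives [3, 1, 1].
The number of blocks of size exactly k is (#blocks of size ≥ k) − (#blocks of size ≥ k + 1), so the partition is: 2 block(s) of size 1, 1 block(s) of size 3.
In nonincreasing order the block sizes are [3, 1, 1].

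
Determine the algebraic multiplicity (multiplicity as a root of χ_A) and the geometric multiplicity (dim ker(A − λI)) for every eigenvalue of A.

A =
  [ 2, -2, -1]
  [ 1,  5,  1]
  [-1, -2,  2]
λ = 3: alg = 3, geom = 2

Step 1 — factor the characteristic polynomial to read off the algebraic multiplicities:
  χ_A(x) = (x - 3)^3

Step 2 — compute geometric multiplicities via the rank-nullity identity g(λ) = n − rank(A − λI):
  rank(A − (3)·I) = 1, so dim ker(A − (3)·I) = n − 1 = 2

Summary:
  λ = 3: algebraic multiplicity = 3, geometric multiplicity = 2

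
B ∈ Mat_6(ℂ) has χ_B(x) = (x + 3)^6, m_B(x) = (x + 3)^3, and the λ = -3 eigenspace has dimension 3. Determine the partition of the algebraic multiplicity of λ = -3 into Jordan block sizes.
Block sizes for λ = -3: [3, 2, 1]

Step 1 — from the characteristic polynomial, algebraic multiplicity of λ = -3 is 6. From dim ker(B − (-3)·I) = 3, there are exactly 3 Jordan blocks for λ = -3.
Step 2 — from the minimal polynomial, the factor (x + 3)^3 tells us the largest block for λ = -3 has size 3.
Step 3 — with total size 6, 3 blocks, and largest block 3, the block sizes (in nonincreasing order) are [3, 2, 1].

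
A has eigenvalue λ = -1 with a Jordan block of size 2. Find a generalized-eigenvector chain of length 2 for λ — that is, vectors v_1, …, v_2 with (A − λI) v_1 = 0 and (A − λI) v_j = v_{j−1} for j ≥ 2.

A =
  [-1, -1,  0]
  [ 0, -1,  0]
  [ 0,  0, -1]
A Jordan chain for λ = -1 of length 2:
v_1 = (-1, 0, 0)ᵀ
v_2 = (0, 1, 0)ᵀ

Let N = A − (-1)·I. We want v_2 with N^2 v_2 = 0 but N^1 v_2 ≠ 0; then v_{j-1} := N · v_j for j = 2, …, 2.

Pick v_2 = (0, 1, 0)ᵀ.
Then v_1 = N · v_2 = (-1, 0, 0)ᵀ.

Sanity check: (A − (-1)·I) v_1 = (0, 0, 0)ᵀ = 0. ✓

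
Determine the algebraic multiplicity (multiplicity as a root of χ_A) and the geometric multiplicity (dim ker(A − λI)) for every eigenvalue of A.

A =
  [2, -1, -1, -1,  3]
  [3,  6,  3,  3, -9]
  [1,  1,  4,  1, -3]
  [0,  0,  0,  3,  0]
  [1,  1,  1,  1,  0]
λ = 3: alg = 5, geom = 4

Step 1 — factor the characteristic polynomial to read off the algebraic multiplicities:
  χ_A(x) = (x - 3)^5

Step 2 — compute geometric multiplicities via the rank-nullity identity g(λ) = n − rank(A − λI):
  rank(A − (3)·I) = 1, so dim ker(A − (3)·I) = n − 1 = 4

Summary:
  λ = 3: algebraic multiplicity = 5, geometric multiplicity = 4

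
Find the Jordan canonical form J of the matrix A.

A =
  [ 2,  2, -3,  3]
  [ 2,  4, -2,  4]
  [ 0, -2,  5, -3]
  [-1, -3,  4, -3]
J_3(2) ⊕ J_1(2)

The characteristic polynomial is
  det(x·I − A) = x^4 - 8*x^3 + 24*x^2 - 32*x + 16 = (x - 2)^4

Eigenvalues and multiplicities (the geometric multiplicity of λ is n − rank(A − λI), which equals the number of Jordan blocks for λ):
  λ = 2: algebraic multiplicity = 4, geometric multiplicity = 2

Determining the block sizes for each eigenvalue:
  λ = 2: with am = 4 and gm = 2, the partition is not yet determined (e.g. several partitions of 4 into 2 parts exist). Let N = A − (2)·I. Computing rank(N^1) = 2, rank(N^2) = 1, rank(N^3) = 0; the number of blocks of size ≥ j is rank(N^{j−1}) − rank(N^j), giving [2, 1, 1]. So we have 1 block(s) of size 3, 1 block(s) of size 1 → block sizes [3, 1]

Assembling the blocks gives a Jordan form
J =
  [2, 1, 0, 0]
  [0, 2, 1, 0]
  [0, 0, 2, 0]
  [0, 0, 0, 2]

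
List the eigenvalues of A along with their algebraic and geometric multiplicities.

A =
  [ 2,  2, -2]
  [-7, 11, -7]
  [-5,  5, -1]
λ = 4: alg = 3, geom = 2

Step 1 — factor the characteristic polynomial to read off the algebraic multiplicities:
  χ_A(x) = (x - 4)^3

Step 2 — compute geometric multiplicities via the rank-nullity identity g(λ) = n − rank(A − λI):
  rank(A − (4)·I) = 1, so dim ker(A − (4)·I) = n − 1 = 2

Summary:
  λ = 4: algebraic multiplicity = 3, geometric multiplicity = 2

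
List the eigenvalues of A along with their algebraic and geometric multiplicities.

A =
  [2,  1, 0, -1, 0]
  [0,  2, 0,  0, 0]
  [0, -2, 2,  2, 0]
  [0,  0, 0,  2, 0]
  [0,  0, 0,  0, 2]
λ = 2: alg = 5, geom = 4

Step 1 — factor the characteristic polynomial to read off the algebraic multiplicities:
  χ_A(x) = (x - 2)^5

Step 2 — compute geometric multiplicities via the rank-nullity identity g(λ) = n − rank(A − λI):
  rank(A − (2)·I) = 1, so dim ker(A − (2)·I) = n − 1 = 4

Summary:
  λ = 2: algebraic multiplicity = 5, geometric multiplicity = 4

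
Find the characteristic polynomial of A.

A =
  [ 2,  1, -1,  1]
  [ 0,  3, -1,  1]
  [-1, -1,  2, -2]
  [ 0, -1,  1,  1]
x^4 - 8*x^3 + 24*x^2 - 32*x + 16

Expanding det(x·I − A) (e.g. by cofactor expansion or by noting that A is similar to its Jordan form J, which has the same characteristic polynomial as A) gives
  χ_A(x) = x^4 - 8*x^3 + 24*x^2 - 32*x + 16
which factors as (x - 2)^4. The eigenvalues (with algebraic multiplicities) are λ = 2 with multiplicity 4.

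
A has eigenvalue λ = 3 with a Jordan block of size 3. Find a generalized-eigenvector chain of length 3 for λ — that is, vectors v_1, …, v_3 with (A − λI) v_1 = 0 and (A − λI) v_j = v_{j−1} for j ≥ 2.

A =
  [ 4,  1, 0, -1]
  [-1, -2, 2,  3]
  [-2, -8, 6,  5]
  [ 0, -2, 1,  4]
A Jordan chain for λ = 3 of length 3:
v_1 = (-2, 2, 4, 0)ᵀ
v_2 = (1, -5, -8, -2)ᵀ
v_3 = (0, 1, 0, 0)ᵀ

Let N = A − (3)·I. We want v_3 with N^3 v_3 = 0 but N^2 v_3 ≠ 0; then v_{j-1} := N · v_j for j = 3, …, 2.

Pick v_3 = (0, 1, 0, 0)ᵀ.
Then v_2 = N · v_3 = (1, -5, -8, -2)ᵀ.
Then v_1 = N · v_2 = (-2, 2, 4, 0)ᵀ.

Sanity check: (A − (3)·I) v_1 = (0, 0, 0, 0)ᵀ = 0. ✓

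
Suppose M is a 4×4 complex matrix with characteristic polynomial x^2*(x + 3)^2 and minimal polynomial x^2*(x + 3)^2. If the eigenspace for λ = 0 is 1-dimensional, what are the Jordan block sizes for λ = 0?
Block sizes for λ = 0: [2]

Step 1 — from the characteristic polynomial, algebraic multiplicity of λ = 0 is 2. From dim ker(M − (0)·I) = 1, there are exactly 1 Jordan blocks for λ = 0.
Step 2 — from the minimal polynomial, the factor (x − 0)^2 tells us the largest block for λ = 0 has size 2.
Step 3 — with total size 2, 1 blocks, and largest block 2, the block sizes (in nonincreasing order) are [2].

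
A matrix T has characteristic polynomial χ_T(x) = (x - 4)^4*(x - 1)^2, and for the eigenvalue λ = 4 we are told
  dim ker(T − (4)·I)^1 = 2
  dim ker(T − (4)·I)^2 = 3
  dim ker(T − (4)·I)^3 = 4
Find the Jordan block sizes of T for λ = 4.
Block sizes for λ = 4: [3, 1]

From the dimensions of kernels of powers, the number of Jordan blocks of size at least j is d_j − d_{j−1} where d_j = dim ker(N^j) (with d_0 = 0). Computing the differences gives [2, 1, 1].
The number of blocks of size exactly k is (#blocks of size ≥ k) − (#blocks of size ≥ k + 1), so the partition is: 1 block(s) of size 1, 1 block(s) of size 3.
In nonincreasing order the block sizes are [3, 1].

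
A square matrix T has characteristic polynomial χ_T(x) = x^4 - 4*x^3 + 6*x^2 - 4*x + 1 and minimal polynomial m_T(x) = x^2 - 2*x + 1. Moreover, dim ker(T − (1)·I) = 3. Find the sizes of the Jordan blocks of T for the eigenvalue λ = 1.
Block sizes for λ = 1: [2, 1, 1]

Step 1 — from the characteristic polynomial, algebraic multiplicity of λ = 1 is 4. From dim ker(T − (1)·I) = 3, there are exactly 3 Jordan blocks for λ = 1.
Step 2 — from the minimal polynomial, the factor (x − 1)^2 tells us the largest block for λ = 1 has size 2.
Step 3 — with total size 4, 3 blocks, and largest block 2, the block sizes (in nonincreasing order) are [2, 1, 1].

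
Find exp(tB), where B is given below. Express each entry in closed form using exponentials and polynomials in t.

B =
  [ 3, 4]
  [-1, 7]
e^{tB} =
  [-2*t*exp(5*t) + exp(5*t), 4*t*exp(5*t)]
  [-t*exp(5*t), 2*t*exp(5*t) + exp(5*t)]

Strategy: write B = P · J · P⁻¹ where J is a Jordan canonical form, so e^{tB} = P · e^{tJ} · P⁻¹, and e^{tJ} can be computed block-by-block.

B has Jordan form
J =
  [5, 1]
  [0, 5]
(up to reordering of blocks).

Per-block formulas:
  For a 2×2 Jordan block J_2(5): exp(t · J_2(5)) = e^(5t)·(I + t·N), where N is the 2×2 nilpotent shift.

After assembling e^{tJ} and conjugating by P, we get:

e^{tB} =
  [-2*t*exp(5*t) + exp(5*t), 4*t*exp(5*t)]
  [-t*exp(5*t), 2*t*exp(5*t) + exp(5*t)]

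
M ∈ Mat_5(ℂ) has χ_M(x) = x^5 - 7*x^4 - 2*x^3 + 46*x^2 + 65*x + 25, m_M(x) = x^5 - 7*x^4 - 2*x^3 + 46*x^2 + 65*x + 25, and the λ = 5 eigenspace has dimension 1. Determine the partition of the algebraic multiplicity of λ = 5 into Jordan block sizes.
Block sizes for λ = 5: [2]

Step 1 — from the characteristic polynomial, algebraic multiplicity of λ = 5 is 2. From dim ker(M − (5)·I) = 1, there are exactly 1 Jordan blocks for λ = 5.
Step 2 — from the minimal polynomial, the factor (x − 5)^2 tells us the largest block for λ = 5 has size 2.
Step 3 — with total size 2, 1 blocks, and largest block 2, the block sizes (in nonincreasing order) are [2].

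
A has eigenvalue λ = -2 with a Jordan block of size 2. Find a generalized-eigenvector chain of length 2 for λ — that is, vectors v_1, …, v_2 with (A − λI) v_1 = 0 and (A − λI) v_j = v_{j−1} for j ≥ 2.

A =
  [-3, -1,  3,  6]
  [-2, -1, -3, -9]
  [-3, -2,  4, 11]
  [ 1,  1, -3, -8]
A Jordan chain for λ = -2 of length 2:
v_1 = (-1, -2, -3, 1)ᵀ
v_2 = (1, 0, 0, 0)ᵀ

Let N = A − (-2)·I. We want v_2 with N^2 v_2 = 0 but N^1 v_2 ≠ 0; then v_{j-1} := N · v_j for j = 2, …, 2.

Pick v_2 = (1, 0, 0, 0)ᵀ.
Then v_1 = N · v_2 = (-1, -2, -3, 1)ᵀ.

Sanity check: (A − (-2)·I) v_1 = (0, 0, 0, 0)ᵀ = 0. ✓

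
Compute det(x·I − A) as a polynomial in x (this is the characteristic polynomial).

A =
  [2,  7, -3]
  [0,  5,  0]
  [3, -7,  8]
x^3 - 15*x^2 + 75*x - 125

Expanding det(x·I − A) (e.g. by cofactor expansion or by noting that A is similar to its Jordan form J, which has the same characteristic polynomial as A) gives
  χ_A(x) = x^3 - 15*x^2 + 75*x - 125
which factors as (x - 5)^3. The eigenvalues (with algebraic multiplicities) are λ = 5 with multiplicity 3.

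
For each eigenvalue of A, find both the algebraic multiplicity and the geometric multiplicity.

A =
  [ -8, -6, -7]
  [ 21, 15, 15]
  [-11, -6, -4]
λ = -3: alg = 1, geom = 1; λ = 3: alg = 2, geom = 1

Step 1 — factor the characteristic polynomial to read off the algebraic multiplicities:
  χ_A(x) = (x - 3)^2*(x + 3)

Step 2 — compute geometric multiplicities via the rank-nullity identity g(λ) = n − rank(A − λI):
  rank(A − (-3)·I) = 2, so dim ker(A − (-3)·I) = n − 2 = 1
  rank(A − (3)·I) = 2, so dim ker(A − (3)·I) = n − 2 = 1

Summary:
  λ = -3: algebraic multiplicity = 1, geometric multiplicity = 1
  λ = 3: algebraic multiplicity = 2, geometric multiplicity = 1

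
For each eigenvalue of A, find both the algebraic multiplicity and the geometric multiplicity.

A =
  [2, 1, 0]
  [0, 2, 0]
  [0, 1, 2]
λ = 2: alg = 3, geom = 2

Step 1 — factor the characteristic polynomial to read off the algebraic multiplicities:
  χ_A(x) = (x - 2)^3

Step 2 — compute geometric multiplicities via the rank-nullity identity g(λ) = n − rank(A − λI):
  rank(A − (2)·I) = 1, so dim ker(A − (2)·I) = n − 1 = 2

Summary:
  λ = 2: algebraic multiplicity = 3, geometric multiplicity = 2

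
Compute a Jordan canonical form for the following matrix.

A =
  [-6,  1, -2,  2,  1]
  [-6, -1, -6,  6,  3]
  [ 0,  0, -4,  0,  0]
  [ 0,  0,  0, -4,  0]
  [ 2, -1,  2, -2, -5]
J_2(-4) ⊕ J_1(-4) ⊕ J_1(-4) ⊕ J_1(-4)

The characteristic polynomial is
  det(x·I − A) = x^5 + 20*x^4 + 160*x^3 + 640*x^2 + 1280*x + 1024 = (x + 4)^5

Eigenvalues and multiplicities (the geometric multiplicity of λ is n − rank(A − λI), which equals the number of Jordan blocks for λ):
  λ = -4: algebraic multiplicity = 5, geometric multiplicity = 4

Determining the block sizes for each eigenvalue:
  λ = -4: 4 blocks summing to 5 forces exactly one block of size 2 and the rest size 1 → block sizes [2, 1, 1, 1]

Assembling the blocks gives a Jordan form
J =
  [-4,  1,  0,  0,  0]
  [ 0, -4,  0,  0,  0]
  [ 0,  0, -4,  0,  0]
  [ 0,  0,  0, -4,  0]
  [ 0,  0,  0,  0, -4]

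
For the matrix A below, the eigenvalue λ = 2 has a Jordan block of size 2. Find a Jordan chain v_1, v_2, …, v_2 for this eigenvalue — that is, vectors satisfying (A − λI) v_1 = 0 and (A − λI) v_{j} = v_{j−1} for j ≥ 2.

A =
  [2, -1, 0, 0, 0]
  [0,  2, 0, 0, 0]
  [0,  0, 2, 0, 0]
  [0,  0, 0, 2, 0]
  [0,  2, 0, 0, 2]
A Jordan chain for λ = 2 of length 2:
v_1 = (-1, 0, 0, 0, 2)ᵀ
v_2 = (0, 1, 0, 0, 0)ᵀ

Let N = A − (2)·I. We want v_2 with N^2 v_2 = 0 but N^1 v_2 ≠ 0; then v_{j-1} := N · v_j for j = 2, …, 2.

Pick v_2 = (0, 1, 0, 0, 0)ᵀ.
Then v_1 = N · v_2 = (-1, 0, 0, 0, 2)ᵀ.

Sanity check: (A − (2)·I) v_1 = (0, 0, 0, 0, 0)ᵀ = 0. ✓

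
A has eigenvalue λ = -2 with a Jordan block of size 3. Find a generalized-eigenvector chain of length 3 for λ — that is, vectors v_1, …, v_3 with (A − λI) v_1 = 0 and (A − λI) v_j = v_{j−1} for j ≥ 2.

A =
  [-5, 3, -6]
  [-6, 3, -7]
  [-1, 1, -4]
A Jordan chain for λ = -2 of length 3:
v_1 = (-3, -5, -1)ᵀ
v_2 = (-3, -6, -1)ᵀ
v_3 = (1, 0, 0)ᵀ

Let N = A − (-2)·I. We want v_3 with N^3 v_3 = 0 but N^2 v_3 ≠ 0; then v_{j-1} := N · v_j for j = 3, …, 2.

Pick v_3 = (1, 0, 0)ᵀ.
Then v_2 = N · v_3 = (-3, -6, -1)ᵀ.
Then v_1 = N · v_2 = (-3, -5, -1)ᵀ.

Sanity check: (A − (-2)·I) v_1 = (0, 0, 0)ᵀ = 0. ✓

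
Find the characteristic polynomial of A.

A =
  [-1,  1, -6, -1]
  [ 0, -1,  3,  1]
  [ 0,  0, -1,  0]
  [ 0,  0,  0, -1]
x^4 + 4*x^3 + 6*x^2 + 4*x + 1

Expanding det(x·I − A) (e.g. by cofactor expansion or by noting that A is similar to its Jordan form J, which has the same characteristic polynomial as A) gives
  χ_A(x) = x^4 + 4*x^3 + 6*x^2 + 4*x + 1
which factors as (x + 1)^4. The eigenvalues (with algebraic multiplicities) are λ = -1 with multiplicity 4.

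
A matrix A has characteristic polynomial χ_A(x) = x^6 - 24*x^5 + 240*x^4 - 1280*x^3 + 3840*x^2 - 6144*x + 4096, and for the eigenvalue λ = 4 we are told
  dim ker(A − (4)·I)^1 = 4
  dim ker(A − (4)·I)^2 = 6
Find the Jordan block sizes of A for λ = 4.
Block sizes for λ = 4: [2, 2, 1, 1]

From the dimensions of kernels of powers, the number of Jordan blocks of size at least j is d_j − d_{j−1} where d_j = dim ker(N^j) (with d_0 = 0). Computing the differences gives [4, 2].
The number of blocks of size exactly k is (#blocks of size ≥ k) − (#blocks of size ≥ k + 1), so the partition is: 2 block(s) of size 1, 2 block(s) of size 2.
In nonincreasing order the block sizes are [2, 2, 1, 1].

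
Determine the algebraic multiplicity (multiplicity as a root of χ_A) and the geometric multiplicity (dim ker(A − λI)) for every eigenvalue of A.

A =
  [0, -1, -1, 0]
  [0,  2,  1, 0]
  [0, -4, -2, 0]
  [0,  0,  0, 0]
λ = 0: alg = 4, geom = 2

Step 1 — factor the characteristic polynomial to read off the algebraic multiplicities:
  χ_A(x) = x^4

Step 2 — compute geometric multiplicities via the rank-nullity identity g(λ) = n − rank(A − λI):
  rank(A − (0)·I) = 2, so dim ker(A − (0)·I) = n − 2 = 2

Summary:
  λ = 0: algebraic multiplicity = 4, geometric multiplicity = 2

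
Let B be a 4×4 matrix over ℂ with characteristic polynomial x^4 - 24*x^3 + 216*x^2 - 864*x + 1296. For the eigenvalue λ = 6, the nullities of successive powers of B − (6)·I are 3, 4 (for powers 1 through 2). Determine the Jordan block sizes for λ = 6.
Block sizes for λ = 6: [2, 1, 1]

From the dimensions of kernels of powers, the number of Jordan blocks of size at least j is d_j − d_{j−1} where d_j = dim ker(N^j) (with d_0 = 0). Computing the differences gives [3, 1].
The number of blocks of size exactly k is (#blocks of size ≥ k) − (#blocks of size ≥ k + 1), so the partition is: 2 block(s) of size 1, 1 block(s) of size 2.
In nonincreasing order the block sizes are [2, 1, 1].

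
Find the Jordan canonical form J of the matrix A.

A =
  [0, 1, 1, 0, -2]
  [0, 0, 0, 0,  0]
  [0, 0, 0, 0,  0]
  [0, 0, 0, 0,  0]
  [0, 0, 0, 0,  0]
J_2(0) ⊕ J_1(0) ⊕ J_1(0) ⊕ J_1(0)

The characteristic polynomial is
  det(x·I − A) = x^5

Eigenvalues and multiplicities (the geometric multiplicity of λ is n − rank(A − λI), which equals the number of Jordan blocks for λ):
  λ = 0: algebraic multiplicity = 5, geometric multiplicity = 4

Determining the block sizes for each eigenvalue:
  λ = 0: 4 blocks summing to 5 forces exactly one block of size 2 and the rest size 1 → block sizes [2, 1, 1, 1]

Assembling the blocks gives a Jordan form
J =
  [0, 1, 0, 0, 0]
  [0, 0, 0, 0, 0]
  [0, 0, 0, 0, 0]
  [0, 0, 0, 0, 0]
  [0, 0, 0, 0, 0]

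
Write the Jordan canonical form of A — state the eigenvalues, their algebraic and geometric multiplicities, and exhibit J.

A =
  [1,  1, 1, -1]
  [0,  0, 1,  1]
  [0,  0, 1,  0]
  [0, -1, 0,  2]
J_3(1) ⊕ J_1(1)

The characteristic polynomial is
  det(x·I − A) = x^4 - 4*x^3 + 6*x^2 - 4*x + 1 = (x - 1)^4

Eigenvalues and multiplicities (the geometric multiplicity of λ is n − rank(A − λI), which equals the number of Jordan blocks for λ):
  λ = 1: algebraic multiplicity = 4, geometric multiplicity = 2

Determining the block sizes for each eigenvalue:
  λ = 1: with am = 4 and gm = 2, the partition is not yet determined (e.g. several partitions of 4 into 2 parts exist). Let N = A − (1)·I. Computing rank(N^1) = 2, rank(N^2) = 1, rank(N^3) = 0; the number of blocks of size ≥ j is rank(N^{j−1}) − rank(N^j), giving [2, 1, 1]. So we have 1 block(s) of size 3, 1 block(s) of size 1 → block sizes [3, 1]

Assembling the blocks gives a Jordan form
J =
  [1, 1, 0, 0]
  [0, 1, 1, 0]
  [0, 0, 1, 0]
  [0, 0, 0, 1]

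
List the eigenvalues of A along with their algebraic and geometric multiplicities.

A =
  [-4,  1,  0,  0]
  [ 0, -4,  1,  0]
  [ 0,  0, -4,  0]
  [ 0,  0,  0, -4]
λ = -4: alg = 4, geom = 2

Step 1 — factor the characteristic polynomial to read off the algebraic multiplicities:
  χ_A(x) = (x + 4)^4

Step 2 — compute geometric multiplicities via the rank-nullity identity g(λ) = n − rank(A − λI):
  rank(A − (-4)·I) = 2, so dim ker(A − (-4)·I) = n − 2 = 2

Summary:
  λ = -4: algebraic multiplicity = 4, geometric multiplicity = 2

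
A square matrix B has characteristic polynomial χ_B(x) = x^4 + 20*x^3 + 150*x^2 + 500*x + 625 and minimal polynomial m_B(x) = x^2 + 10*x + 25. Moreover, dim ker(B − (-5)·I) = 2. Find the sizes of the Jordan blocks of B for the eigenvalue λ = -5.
Block sizes for λ = -5: [2, 2]

Step 1 — from the characteristic polynomial, algebraic multiplicity of λ = -5 is 4. From dim ker(B − (-5)·I) = 2, there are exactly 2 Jordan blocks for λ = -5.
Step 2 — from the minimal polynomial, the factor (x + 5)^2 tells us the largest block for λ = -5 has size 2.
Step 3 — with total size 4, 2 blocks, and largest block 2, the block sizes (in nonincreasing order) are [2, 2].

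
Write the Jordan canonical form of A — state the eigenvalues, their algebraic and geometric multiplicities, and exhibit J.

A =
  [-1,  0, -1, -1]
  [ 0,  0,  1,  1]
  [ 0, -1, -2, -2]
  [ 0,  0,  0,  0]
J_3(-1) ⊕ J_1(0)

The characteristic polynomial is
  det(x·I − A) = x^4 + 3*x^3 + 3*x^2 + x = x*(x + 1)^3

Eigenvalues and multiplicities (the geometric multiplicity of λ is n − rank(A − λI), which equals the number of Jordan blocks for λ):
  λ = -1: algebraic multiplicity = 3, geometric multiplicity = 1
  λ = 0: algebraic multiplicity = 1, geometric multiplicity = 1

Determining the block sizes for each eigenvalue:
  λ = -1: one block (gm = 1), so the single block has size am = 3 → block sizes [3]
  λ = 0: one block (gm = 1), so the single block has size am = 1 → block sizes [1]

Assembling the blocks gives a Jordan form
J =
  [-1,  1,  0, 0]
  [ 0, -1,  1, 0]
  [ 0,  0, -1, 0]
  [ 0,  0,  0, 0]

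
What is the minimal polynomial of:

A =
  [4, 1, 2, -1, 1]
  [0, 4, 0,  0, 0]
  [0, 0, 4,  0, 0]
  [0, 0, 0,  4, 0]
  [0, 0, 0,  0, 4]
x^2 - 8*x + 16

The characteristic polynomial is χ_A(x) = (x - 4)^5, so the eigenvalues are known. The minimal polynomial is
  m_A(x) = Π_λ (x − λ)^{k_λ}
where k_λ is the size of the *largest* Jordan block for λ (equivalently, the smallest k with (A − λI)^k v = 0 for every generalised eigenvector v of λ).

  λ = 4: largest Jordan block has size 2, contributing (x − 4)^2

So m_A(x) = (x - 4)^2 = x^2 - 8*x + 16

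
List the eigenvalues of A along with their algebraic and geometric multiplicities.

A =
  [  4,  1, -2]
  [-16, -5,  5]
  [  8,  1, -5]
λ = -2: alg = 3, geom = 1

Step 1 — factor the characteristic polynomial to read off the algebraic multiplicities:
  χ_A(x) = (x + 2)^3

Step 2 — compute geometric multiplicities via the rank-nullity identity g(λ) = n − rank(A − λI):
  rank(A − (-2)·I) = 2, so dim ker(A − (-2)·I) = n − 2 = 1

Summary:
  λ = -2: algebraic multiplicity = 3, geometric multiplicity = 1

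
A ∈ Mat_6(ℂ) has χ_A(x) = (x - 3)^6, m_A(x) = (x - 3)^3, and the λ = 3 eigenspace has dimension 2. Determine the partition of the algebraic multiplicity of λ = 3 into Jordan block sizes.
Block sizes for λ = 3: [3, 3]

Step 1 — from the characteristic polynomial, algebraic multiplicity of λ = 3 is 6. From dim ker(A − (3)·I) = 2, there are exactly 2 Jordan blocks for λ = 3.
Step 2 — from the minimal polynomial, the factor (x − 3)^3 tells us the largest block for λ = 3 has size 3.
Step 3 — with total size 6, 2 blocks, and largest block 3, the block sizes (in nonincreasing order) are [3, 3].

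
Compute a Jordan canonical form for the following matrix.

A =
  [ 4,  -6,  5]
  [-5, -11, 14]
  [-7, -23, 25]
J_3(6)

The characteristic polynomial is
  det(x·I − A) = x^3 - 18*x^2 + 108*x - 216 = (x - 6)^3

Eigenvalues and multiplicities (the geometric multiplicity of λ is n − rank(A − λI), which equals the number of Jordan blocks for λ):
  λ = 6: algebraic multiplicity = 3, geometric multiplicity = 1

Determining the block sizes for each eigenvalue:
  λ = 6: one block (gm = 1), so the single block has size am = 3 → block sizes [3]

Assembling the blocks gives a Jordan form
J =
  [6, 1, 0]
  [0, 6, 1]
  [0, 0, 6]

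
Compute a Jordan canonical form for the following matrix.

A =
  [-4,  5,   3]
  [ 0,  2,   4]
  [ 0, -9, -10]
J_3(-4)

The characteristic polynomial is
  det(x·I − A) = x^3 + 12*x^2 + 48*x + 64 = (x + 4)^3

Eigenvalues and multiplicities (the geometric multiplicity of λ is n − rank(A − λI), which equals the number of Jordan blocks for λ):
  λ = -4: algebraic multiplicity = 3, geometric multiplicity = 1

Determining the block sizes for each eigenvalue:
  λ = -4: one block (gm = 1), so the single block has size am = 3 → block sizes [3]

Assembling the blocks gives a Jordan form
J =
  [-4,  1,  0]
  [ 0, -4,  1]
  [ 0,  0, -4]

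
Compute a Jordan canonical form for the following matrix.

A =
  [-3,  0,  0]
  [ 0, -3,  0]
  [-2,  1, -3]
J_2(-3) ⊕ J_1(-3)

The characteristic polynomial is
  det(x·I − A) = x^3 + 9*x^2 + 27*x + 27 = (x + 3)^3

Eigenvalues and multiplicities (the geometric multiplicity of λ is n − rank(A − λI), which equals the number of Jordan blocks for λ):
  λ = -3: algebraic multiplicity = 3, geometric multiplicity = 2

Determining the block sizes for each eigenvalue:
  λ = -3: 2 blocks summing to 3 forces exactly one block of size 2 and the rest size 1 → block sizes [2, 1]

Assembling the blocks gives a Jordan form
J =
  [-3,  1,  0]
  [ 0, -3,  0]
  [ 0,  0, -3]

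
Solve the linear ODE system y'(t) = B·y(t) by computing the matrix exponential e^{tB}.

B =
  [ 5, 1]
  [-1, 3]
e^{tB} =
  [t*exp(4*t) + exp(4*t), t*exp(4*t)]
  [-t*exp(4*t), -t*exp(4*t) + exp(4*t)]

Strategy: write B = P · J · P⁻¹ where J is a Jordan canonical form, so e^{tB} = P · e^{tJ} · P⁻¹, and e^{tJ} can be computed block-by-block.

B has Jordan form
J =
  [4, 1]
  [0, 4]
(up to reordering of blocks).

Per-block formulas:
  For a 2×2 Jordan block J_2(4): exp(t · J_2(4)) = e^(4t)·(I + t·N), where N is the 2×2 nilpotent shift.

After assembling e^{tJ} and conjugating by P, we get:

e^{tB} =
  [t*exp(4*t) + exp(4*t), t*exp(4*t)]
  [-t*exp(4*t), -t*exp(4*t) + exp(4*t)]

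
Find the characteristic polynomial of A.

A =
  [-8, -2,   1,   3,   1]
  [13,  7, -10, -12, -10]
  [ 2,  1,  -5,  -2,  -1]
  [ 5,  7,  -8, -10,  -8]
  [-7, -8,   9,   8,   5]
x^5 + 11*x^4 + 16*x^3 - 224*x^2 - 1024*x - 1280

Expanding det(x·I − A) (e.g. by cofactor expansion or by noting that A is similar to its Jordan form J, which has the same characteristic polynomial as A) gives
  χ_A(x) = x^5 + 11*x^4 + 16*x^3 - 224*x^2 - 1024*x - 1280
which factors as (x - 5)*(x + 4)^4. The eigenvalues (with algebraic multiplicities) are λ = -4 with multiplicity 4, λ = 5 with multiplicity 1.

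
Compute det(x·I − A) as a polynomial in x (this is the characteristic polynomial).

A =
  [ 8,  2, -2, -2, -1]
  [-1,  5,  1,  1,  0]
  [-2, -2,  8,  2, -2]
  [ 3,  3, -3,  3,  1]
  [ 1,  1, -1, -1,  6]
x^5 - 30*x^4 + 360*x^3 - 2160*x^2 + 6480*x - 7776

Expanding det(x·I − A) (e.g. by cofactor expansion or by noting that A is similar to its Jordan form J, which has the same characteristic polynomial as A) gives
  χ_A(x) = x^5 - 30*x^4 + 360*x^3 - 2160*x^2 + 6480*x - 7776
which factors as (x - 6)^5. The eigenvalues (with algebraic multiplicities) are λ = 6 with multiplicity 5.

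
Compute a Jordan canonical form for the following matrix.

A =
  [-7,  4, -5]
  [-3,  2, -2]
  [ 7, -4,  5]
J_3(0)

The characteristic polynomial is
  det(x·I − A) = x^3

Eigenvalues and multiplicities (the geometric multiplicity of λ is n − rank(A − λI), which equals the number of Jordan blocks for λ):
  λ = 0: algebraic multiplicity = 3, geometric multiplicity = 1

Determining the block sizes for each eigenvalue:
  λ = 0: one block (gm = 1), so the single block has size am = 3 → block sizes [3]

Assembling the blocks gives a Jordan form
J =
  [0, 1, 0]
  [0, 0, 1]
  [0, 0, 0]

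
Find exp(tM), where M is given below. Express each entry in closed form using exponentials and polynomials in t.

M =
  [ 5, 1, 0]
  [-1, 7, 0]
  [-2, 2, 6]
e^{tM} =
  [-t*exp(6*t) + exp(6*t), t*exp(6*t), 0]
  [-t*exp(6*t), t*exp(6*t) + exp(6*t), 0]
  [-2*t*exp(6*t), 2*t*exp(6*t), exp(6*t)]

Strategy: write M = P · J · P⁻¹ where J is a Jordan canonical form, so e^{tM} = P · e^{tJ} · P⁻¹, and e^{tJ} can be computed block-by-block.

M has Jordan form
J =
  [6, 1, 0]
  [0, 6, 0]
  [0, 0, 6]
(up to reordering of blocks).

Per-block formulas:
  For a 2×2 Jordan block J_2(6): exp(t · J_2(6)) = e^(6t)·(I + t·N), where N is the 2×2 nilpotent shift.
  For a 1×1 block at λ = 6: exp(t · [6]) = [e^(6t)].

After assembling e^{tJ} and conjugating by P, we get:

e^{tM} =
  [-t*exp(6*t) + exp(6*t), t*exp(6*t), 0]
  [-t*exp(6*t), t*exp(6*t) + exp(6*t), 0]
  [-2*t*exp(6*t), 2*t*exp(6*t), exp(6*t)]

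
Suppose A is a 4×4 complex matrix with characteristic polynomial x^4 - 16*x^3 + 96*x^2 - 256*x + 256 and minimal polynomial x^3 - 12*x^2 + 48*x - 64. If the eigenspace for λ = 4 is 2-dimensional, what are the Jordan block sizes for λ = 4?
Block sizes for λ = 4: [3, 1]

Step 1 — from the characteristic polynomial, algebraic multiplicity of λ = 4 is 4. From dim ker(A − (4)·I) = 2, there are exactly 2 Jordan blocks for λ = 4.
Step 2 — from the minimal polynomial, the factor (x − 4)^3 tells us the largest block for λ = 4 has size 3.
Step 3 — with total size 4, 2 blocks, and largest block 3, the block sizes (in nonincreasing order) are [3, 1].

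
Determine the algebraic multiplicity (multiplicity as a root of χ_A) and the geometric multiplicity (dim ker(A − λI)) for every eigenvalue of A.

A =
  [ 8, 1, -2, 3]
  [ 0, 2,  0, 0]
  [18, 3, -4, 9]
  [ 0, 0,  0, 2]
λ = 2: alg = 4, geom = 3

Step 1 — factor the characteristic polynomial to read off the algebraic multiplicities:
  χ_A(x) = (x - 2)^4

Step 2 — compute geometric multiplicities via the rank-nullity identity g(λ) = n − rank(A − λI):
  rank(A − (2)·I) = 1, so dim ker(A − (2)·I) = n − 1 = 3

Summary:
  λ = 2: algebraic multiplicity = 4, geometric multiplicity = 3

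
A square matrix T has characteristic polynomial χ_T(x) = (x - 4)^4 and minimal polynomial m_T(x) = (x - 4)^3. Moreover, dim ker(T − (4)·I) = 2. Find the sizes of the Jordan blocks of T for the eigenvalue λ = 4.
Block sizes for λ = 4: [3, 1]

Step 1 — from the characteristic polynomial, algebraic multiplicity of λ = 4 is 4. From dim ker(T − (4)·I) = 2, there are exactly 2 Jordan blocks for λ = 4.
Step 2 — from the minimal polynomial, the factor (x − 4)^3 tells us the largest block for λ = 4 has size 3.
Step 3 — with total size 4, 2 blocks, and largest block 3, the block sizes (in nonincreasing order) are [3, 1].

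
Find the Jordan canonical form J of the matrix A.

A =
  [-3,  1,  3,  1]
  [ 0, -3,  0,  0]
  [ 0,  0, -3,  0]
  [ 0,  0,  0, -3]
J_2(-3) ⊕ J_1(-3) ⊕ J_1(-3)

The characteristic polynomial is
  det(x·I − A) = x^4 + 12*x^3 + 54*x^2 + 108*x + 81 = (x + 3)^4

Eigenvalues and multiplicities (the geometric multiplicity of λ is n − rank(A − λI), which equals the number of Jordan blocks for λ):
  λ = -3: algebraic multiplicity = 4, geometric multiplicity = 3

Determining the block sizes for each eigenvalue:
  λ = -3: 3 blocks summing to 4 forces exactly one block of size 2 and the rest size 1 → block sizes [2, 1, 1]

Assembling the blocks gives a Jordan form
J =
  [-3,  1,  0,  0]
  [ 0, -3,  0,  0]
  [ 0,  0, -3,  0]
  [ 0,  0,  0, -3]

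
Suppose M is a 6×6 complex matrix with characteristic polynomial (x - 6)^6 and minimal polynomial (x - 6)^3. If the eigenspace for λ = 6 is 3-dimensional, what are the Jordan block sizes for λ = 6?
Block sizes for λ = 6: [3, 2, 1]

Step 1 — from the characteristic polynomial, algebraic multiplicity of λ = 6 is 6. From dim ker(M − (6)·I) = 3, there are exactly 3 Jordan blocks for λ = 6.
Step 2 — from the minimal polynomial, the factor (x − 6)^3 tells us the largest block for λ = 6 has size 3.
Step 3 — with total size 6, 3 blocks, and largest block 3, the block sizes (in nonincreasing order) are [3, 2, 1].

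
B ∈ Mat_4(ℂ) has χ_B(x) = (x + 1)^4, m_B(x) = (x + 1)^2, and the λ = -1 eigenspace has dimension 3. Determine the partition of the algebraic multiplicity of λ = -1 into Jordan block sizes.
Block sizes for λ = -1: [2, 1, 1]

Step 1 — from the characteristic polynomial, algebraic multiplicity of λ = -1 is 4. From dim ker(B − (-1)·I) = 3, there are exactly 3 Jordan blocks for λ = -1.
Step 2 — from the minimal polynomial, the factor (x + 1)^2 tells us the largest block for λ = -1 has size 2.
Step 3 — with total size 4, 3 blocks, and largest block 2, the block sizes (in nonincreasing order) are [2, 1, 1].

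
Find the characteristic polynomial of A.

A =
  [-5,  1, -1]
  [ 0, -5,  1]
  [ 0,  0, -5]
x^3 + 15*x^2 + 75*x + 125

Expanding det(x·I − A) (e.g. by cofactor expansion or by noting that A is similar to its Jordan form J, which has the same characteristic polynomial as A) gives
  χ_A(x) = x^3 + 15*x^2 + 75*x + 125
which factors as (x + 5)^3. The eigenvalues (with algebraic multiplicities) are λ = -5 with multiplicity 3.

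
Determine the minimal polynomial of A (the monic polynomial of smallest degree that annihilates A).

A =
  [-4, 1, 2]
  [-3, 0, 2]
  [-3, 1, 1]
x^2 + 2*x + 1

The characteristic polynomial is χ_A(x) = (x + 1)^3, so the eigenvalues are known. The minimal polynomial is
  m_A(x) = Π_λ (x − λ)^{k_λ}
where k_λ is the size of the *largest* Jordan block for λ (equivalently, the smallest k with (A − λI)^k v = 0 for every generalised eigenvector v of λ).

  λ = -1: largest Jordan block has size 2, contributing (x + 1)^2

So m_A(x) = (x + 1)^2 = x^2 + 2*x + 1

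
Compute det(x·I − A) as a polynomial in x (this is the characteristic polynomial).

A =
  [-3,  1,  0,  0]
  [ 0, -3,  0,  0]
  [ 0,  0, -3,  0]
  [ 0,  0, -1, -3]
x^4 + 12*x^3 + 54*x^2 + 108*x + 81

Expanding det(x·I − A) (e.g. by cofactor expansion or by noting that A is similar to its Jordan form J, which has the same characteristic polynomial as A) gives
  χ_A(x) = x^4 + 12*x^3 + 54*x^2 + 108*x + 81
which factors as (x + 3)^4. The eigenvalues (with algebraic multiplicities) are λ = -3 with multiplicity 4.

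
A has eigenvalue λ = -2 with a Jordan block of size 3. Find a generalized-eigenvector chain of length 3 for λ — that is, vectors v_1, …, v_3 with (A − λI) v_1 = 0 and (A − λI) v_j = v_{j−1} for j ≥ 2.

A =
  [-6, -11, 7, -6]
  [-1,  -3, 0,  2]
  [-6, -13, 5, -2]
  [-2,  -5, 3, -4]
A Jordan chain for λ = -2 of length 3:
v_1 = (-3, 1, -1, -1)ᵀ
v_2 = (-4, -1, -6, -2)ᵀ
v_3 = (1, 0, 0, 0)ᵀ

Let N = A − (-2)·I. We want v_3 with N^3 v_3 = 0 but N^2 v_3 ≠ 0; then v_{j-1} := N · v_j for j = 3, …, 2.

Pick v_3 = (1, 0, 0, 0)ᵀ.
Then v_2 = N · v_3 = (-4, -1, -6, -2)ᵀ.
Then v_1 = N · v_2 = (-3, 1, -1, -1)ᵀ.

Sanity check: (A − (-2)·I) v_1 = (0, 0, 0, 0)ᵀ = 0. ✓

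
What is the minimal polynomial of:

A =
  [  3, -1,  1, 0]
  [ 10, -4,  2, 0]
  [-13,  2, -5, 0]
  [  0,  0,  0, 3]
x^4 + 3*x^3 - 6*x^2 - 28*x - 24

The characteristic polynomial is χ_A(x) = (x - 3)*(x + 2)^3, so the eigenvalues are known. The minimal polynomial is
  m_A(x) = Π_λ (x − λ)^{k_λ}
where k_λ is the size of the *largest* Jordan block for λ (equivalently, the smallest k with (A − λI)^k v = 0 for every generalised eigenvector v of λ).

  λ = -2: largest Jordan block has size 3, contributing (x + 2)^3
  λ = 3: largest Jordan block has size 1, contributing (x − 3)

So m_A(x) = (x - 3)*(x + 2)^3 = x^4 + 3*x^3 - 6*x^2 - 28*x - 24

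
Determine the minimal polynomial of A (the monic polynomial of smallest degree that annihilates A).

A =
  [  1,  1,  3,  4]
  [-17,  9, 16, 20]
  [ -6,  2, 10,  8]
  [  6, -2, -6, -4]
x^3 - 12*x^2 + 48*x - 64

The characteristic polynomial is χ_A(x) = (x - 4)^4, so the eigenvalues are known. The minimal polynomial is
  m_A(x) = Π_λ (x − λ)^{k_λ}
where k_λ is the size of the *largest* Jordan block for λ (equivalently, the smallest k with (A − λI)^k v = 0 for every generalised eigenvector v of λ).

  λ = 4: largest Jordan block has size 3, contributing (x − 4)^3

So m_A(x) = (x - 4)^3 = x^3 - 12*x^2 + 48*x - 64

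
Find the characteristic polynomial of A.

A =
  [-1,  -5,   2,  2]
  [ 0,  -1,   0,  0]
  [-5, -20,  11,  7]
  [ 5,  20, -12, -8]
x^4 - x^3 - 9*x^2 - 11*x - 4

Expanding det(x·I − A) (e.g. by cofactor expansion or by noting that A is similar to its Jordan form J, which has the same characteristic polynomial as A) gives
  χ_A(x) = x^4 - x^3 - 9*x^2 - 11*x - 4
which factors as (x - 4)*(x + 1)^3. The eigenvalues (with algebraic multiplicities) are λ = -1 with multiplicity 3, λ = 4 with multiplicity 1.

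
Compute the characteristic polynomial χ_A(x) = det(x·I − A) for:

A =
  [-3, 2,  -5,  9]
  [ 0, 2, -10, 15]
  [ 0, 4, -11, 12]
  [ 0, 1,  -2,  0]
x^4 + 12*x^3 + 54*x^2 + 108*x + 81

Expanding det(x·I − A) (e.g. by cofactor expansion or by noting that A is similar to its Jordan form J, which has the same characteristic polynomial as A) gives
  χ_A(x) = x^4 + 12*x^3 + 54*x^2 + 108*x + 81
which factors as (x + 3)^4. The eigenvalues (with algebraic multiplicities) are λ = -3 with multiplicity 4.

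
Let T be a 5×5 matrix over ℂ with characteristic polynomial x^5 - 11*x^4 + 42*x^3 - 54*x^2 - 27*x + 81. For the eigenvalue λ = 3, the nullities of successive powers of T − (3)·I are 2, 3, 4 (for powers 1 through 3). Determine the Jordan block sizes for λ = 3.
Block sizes for λ = 3: [3, 1]

From the dimensions of kernels of powers, the number of Jordan blocks of size at least j is d_j − d_{j−1} where d_j = dim ker(N^j) (with d_0 = 0). Computing the differences gives [2, 1, 1].
The number of blocks of size exactly k is (#blocks of size ≥ k) − (#blocks of size ≥ k + 1), so the partition is: 1 block(s) of size 1, 1 block(s) of size 3.
In nonincreasing order the block sizes are [3, 1].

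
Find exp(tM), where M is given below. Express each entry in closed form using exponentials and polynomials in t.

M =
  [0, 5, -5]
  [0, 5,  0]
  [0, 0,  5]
e^{tM} =
  [1, exp(5*t) - 1, 1 - exp(5*t)]
  [0, exp(5*t), 0]
  [0, 0, exp(5*t)]

Strategy: write M = P · J · P⁻¹ where J is a Jordan canonical form, so e^{tM} = P · e^{tJ} · P⁻¹, and e^{tJ} can be computed block-by-block.

M has Jordan form
J =
  [0, 0, 0]
  [0, 5, 0]
  [0, 0, 5]
(up to reordering of blocks).

Per-block formulas:
  For a 1×1 block at λ = 5: exp(t · [5]) = [e^(5t)].
  For a 1×1 block at λ = 0: exp(t · [0]) = [e^(0t)].

After assembling e^{tJ} and conjugating by P, we get:

e^{tM} =
  [1, exp(5*t) - 1, 1 - exp(5*t)]
  [0, exp(5*t), 0]
  [0, 0, exp(5*t)]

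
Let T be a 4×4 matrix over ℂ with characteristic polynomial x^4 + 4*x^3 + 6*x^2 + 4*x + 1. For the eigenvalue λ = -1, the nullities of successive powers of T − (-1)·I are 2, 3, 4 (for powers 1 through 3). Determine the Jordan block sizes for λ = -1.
Block sizes for λ = -1: [3, 1]

From the dimensions of kernels of powers, the number of Jordan blocks of size at least j is d_j − d_{j−1} where d_j = dim ker(N^j) (with d_0 = 0). Computing the differences gives [2, 1, 1].
The number of blocks of size exactly k is (#blocks of size ≥ k) − (#blocks of size ≥ k + 1), so the partition is: 1 block(s) of size 1, 1 block(s) of size 3.
In nonincreasing order the block sizes are [3, 1].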